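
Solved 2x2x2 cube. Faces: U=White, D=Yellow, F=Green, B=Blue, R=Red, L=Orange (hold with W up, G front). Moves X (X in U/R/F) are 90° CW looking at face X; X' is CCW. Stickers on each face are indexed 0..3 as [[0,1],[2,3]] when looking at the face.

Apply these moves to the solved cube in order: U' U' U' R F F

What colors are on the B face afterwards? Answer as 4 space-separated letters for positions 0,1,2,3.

Answer: W O W B

Derivation:
After move 1 (U'): U=WWWW F=OOGG R=GGRR B=RRBB L=BBOO
After move 2 (U'): U=WWWW F=BBGG R=OORR B=GGBB L=RROO
After move 3 (U'): U=WWWW F=RRGG R=BBRR B=OOBB L=GGOO
After move 4 (R): R=RBRB U=WRWG F=RYGY D=YBYO B=WOWB
After move 5 (F): F=GRYY U=WROG R=WBGB D=RRYO L=GYOB
After move 6 (F): F=YGYR U=WRBY R=OBGB D=GWYO L=GROR
Query: B face = WOWB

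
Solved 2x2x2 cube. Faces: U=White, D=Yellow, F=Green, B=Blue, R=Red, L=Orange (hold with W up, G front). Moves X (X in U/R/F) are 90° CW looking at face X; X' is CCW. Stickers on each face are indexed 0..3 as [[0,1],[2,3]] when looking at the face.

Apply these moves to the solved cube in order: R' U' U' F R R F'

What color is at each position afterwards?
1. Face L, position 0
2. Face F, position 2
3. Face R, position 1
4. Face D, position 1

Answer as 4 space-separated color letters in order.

Answer: R G W G

Derivation:
After move 1 (R'): R=RRRR U=WBWB F=GWGW D=YGYG B=YBYB
After move 2 (U'): U=BBWW F=OOGW R=GWRR B=RRYB L=YBOO
After move 3 (U'): U=BWBW F=YBGW R=OORR B=GWYB L=RROO
After move 4 (F): F=GYWB U=BWOR R=BOWR D=ROYG L=RYOG
After move 5 (R): R=WBRO U=BYOB F=GOWG D=RYYG B=RWWB
After move 6 (R): R=RWOB U=BOOG F=GYWG D=RWYR B=BWYB
After move 7 (F'): F=YGGW U=BORO R=WWRB D=YGYR L=RGOO
Query 1: L[0] = R
Query 2: F[2] = G
Query 3: R[1] = W
Query 4: D[1] = G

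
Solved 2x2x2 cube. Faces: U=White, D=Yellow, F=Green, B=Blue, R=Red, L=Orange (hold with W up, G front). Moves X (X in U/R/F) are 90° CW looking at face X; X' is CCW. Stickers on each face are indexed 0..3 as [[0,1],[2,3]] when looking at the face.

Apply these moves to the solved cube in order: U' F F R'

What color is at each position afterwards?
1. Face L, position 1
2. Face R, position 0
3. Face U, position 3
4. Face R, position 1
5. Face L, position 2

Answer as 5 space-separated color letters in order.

Answer: R G R R O

Derivation:
After move 1 (U'): U=WWWW F=OOGG R=GGRR B=RRBB L=BBOO
After move 2 (F): F=GOGO U=WWOB R=WGWR D=RGYY L=BYOY
After move 3 (F): F=GGOO U=WWYY R=OGBR D=WWYY L=BROG
After move 4 (R'): R=GROB U=WBYR F=GWOY D=WGYO B=YRWB
Query 1: L[1] = R
Query 2: R[0] = G
Query 3: U[3] = R
Query 4: R[1] = R
Query 5: L[2] = O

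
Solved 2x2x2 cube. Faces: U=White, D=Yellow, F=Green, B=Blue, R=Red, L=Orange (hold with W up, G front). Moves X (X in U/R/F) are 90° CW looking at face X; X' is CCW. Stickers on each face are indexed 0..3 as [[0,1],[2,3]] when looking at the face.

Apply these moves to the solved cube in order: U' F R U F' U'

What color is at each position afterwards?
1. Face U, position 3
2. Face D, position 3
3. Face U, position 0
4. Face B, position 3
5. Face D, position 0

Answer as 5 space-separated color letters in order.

Answer: B R W B G

Derivation:
After move 1 (U'): U=WWWW F=OOGG R=GGRR B=RRBB L=BBOO
After move 2 (F): F=GOGO U=WWOB R=WGWR D=RGYY L=BYOY
After move 3 (R): R=WWRG U=WOOO F=GGGY D=RBYR B=BRWB
After move 4 (U): U=OWOO F=WWGY R=BRRG B=BYWB L=GGOY
After move 5 (F'): F=WYWG U=OWBR R=BRRG D=GYYR L=GOOO
After move 6 (U'): U=WROB F=GOWG R=WYRG B=BRWB L=BYOO
Query 1: U[3] = B
Query 2: D[3] = R
Query 3: U[0] = W
Query 4: B[3] = B
Query 5: D[0] = G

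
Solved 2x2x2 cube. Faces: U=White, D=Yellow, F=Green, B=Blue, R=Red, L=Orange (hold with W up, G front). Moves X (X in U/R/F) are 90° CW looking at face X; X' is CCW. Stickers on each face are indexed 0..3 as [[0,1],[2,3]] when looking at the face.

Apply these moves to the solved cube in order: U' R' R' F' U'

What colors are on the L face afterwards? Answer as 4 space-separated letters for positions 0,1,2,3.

Answer: G R O W

Derivation:
After move 1 (U'): U=WWWW F=OOGG R=GGRR B=RRBB L=BBOO
After move 2 (R'): R=GRGR U=WBWR F=OWGW D=YOYG B=YRYB
After move 3 (R'): R=RRGG U=WYWY F=OBGR D=YWYW B=GROB
After move 4 (F'): F=BROG U=WYRG R=WRYG D=BOYW L=BYOW
After move 5 (U'): U=YGWR F=BYOG R=BRYG B=WROB L=GROW
Query: L face = GROW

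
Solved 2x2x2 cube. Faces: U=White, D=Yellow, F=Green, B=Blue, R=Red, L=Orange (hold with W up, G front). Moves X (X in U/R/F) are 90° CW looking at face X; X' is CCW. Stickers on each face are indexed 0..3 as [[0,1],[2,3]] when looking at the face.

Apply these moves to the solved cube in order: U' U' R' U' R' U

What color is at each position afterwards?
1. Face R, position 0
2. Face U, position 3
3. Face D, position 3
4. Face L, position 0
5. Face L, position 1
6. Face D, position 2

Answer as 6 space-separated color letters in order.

Answer: G Y W R G Y

Derivation:
After move 1 (U'): U=WWWW F=OOGG R=GGRR B=RRBB L=BBOO
After move 2 (U'): U=WWWW F=BBGG R=OORR B=GGBB L=RROO
After move 3 (R'): R=OROR U=WBWG F=BWGW D=YBYG B=YGYB
After move 4 (U'): U=BGWW F=RRGW R=BWOR B=ORYB L=YGOO
After move 5 (R'): R=WRBO U=BYWO F=RGGW D=YRYW B=GRBB
After move 6 (U): U=WBOY F=WRGW R=GRBO B=YGBB L=RGOO
Query 1: R[0] = G
Query 2: U[3] = Y
Query 3: D[3] = W
Query 4: L[0] = R
Query 5: L[1] = G
Query 6: D[2] = Y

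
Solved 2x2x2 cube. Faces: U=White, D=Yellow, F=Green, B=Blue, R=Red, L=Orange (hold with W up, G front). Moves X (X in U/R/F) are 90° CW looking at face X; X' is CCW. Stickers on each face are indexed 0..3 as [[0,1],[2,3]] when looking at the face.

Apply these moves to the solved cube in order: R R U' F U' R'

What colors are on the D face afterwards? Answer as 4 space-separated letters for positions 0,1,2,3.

Answer: R Y Y O

Derivation:
After move 1 (R): R=RRRR U=WGWG F=GYGY D=YBYB B=WBWB
After move 2 (R): R=RRRR U=WYWY F=GBGB D=YWYW B=GBGB
After move 3 (U'): U=YYWW F=OOGB R=GBRR B=RRGB L=GBOO
After move 4 (F): F=GOBO U=YYOB R=WBWR D=RGYW L=GYOW
After move 5 (U'): U=YBYO F=GYBO R=GOWR B=WBGB L=RROW
After move 6 (R'): R=ORGW U=YGYW F=GBBO D=RYYO B=WBGB
Query: D face = RYYO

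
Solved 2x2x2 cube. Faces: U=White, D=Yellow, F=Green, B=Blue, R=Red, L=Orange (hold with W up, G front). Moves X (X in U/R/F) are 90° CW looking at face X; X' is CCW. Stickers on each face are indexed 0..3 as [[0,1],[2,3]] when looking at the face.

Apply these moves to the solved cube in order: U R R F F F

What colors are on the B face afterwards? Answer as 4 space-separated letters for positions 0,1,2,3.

After move 1 (U): U=WWWW F=RRGG R=BBRR B=OOBB L=GGOO
After move 2 (R): R=RBRB U=WRWG F=RYGY D=YBYO B=WOWB
After move 3 (R): R=RRBB U=WYWY F=RBGO D=YWYW B=GORB
After move 4 (F): F=GROB U=WYOG R=WRYB D=BRYW L=GYOW
After move 5 (F): F=OGBR U=WYWY R=ORGB D=YWYW L=GBOR
After move 6 (F): F=BORG U=WYRB R=WRYB D=GOYW L=GYOW
Query: B face = GORB

Answer: G O R B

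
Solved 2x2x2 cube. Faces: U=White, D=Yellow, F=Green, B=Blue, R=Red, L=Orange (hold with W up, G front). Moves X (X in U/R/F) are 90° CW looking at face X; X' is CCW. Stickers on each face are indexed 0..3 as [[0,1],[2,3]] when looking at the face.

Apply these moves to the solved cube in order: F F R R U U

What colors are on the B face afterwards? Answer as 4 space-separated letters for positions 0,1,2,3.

Answer: G B G B

Derivation:
After move 1 (F): F=GGGG U=WWOO R=WRWR D=RRYY L=OYOY
After move 2 (F): F=GGGG U=WWYY R=OROR D=WWYY L=OROR
After move 3 (R): R=OORR U=WGYG F=GWGY D=WBYB B=YBWB
After move 4 (R): R=RORO U=WWYY F=GBGB D=WWYY B=GBGB
After move 5 (U): U=YWYW F=ROGB R=GBRO B=ORGB L=GBOR
After move 6 (U): U=YYWW F=GBGB R=ORRO B=GBGB L=ROOR
Query: B face = GBGB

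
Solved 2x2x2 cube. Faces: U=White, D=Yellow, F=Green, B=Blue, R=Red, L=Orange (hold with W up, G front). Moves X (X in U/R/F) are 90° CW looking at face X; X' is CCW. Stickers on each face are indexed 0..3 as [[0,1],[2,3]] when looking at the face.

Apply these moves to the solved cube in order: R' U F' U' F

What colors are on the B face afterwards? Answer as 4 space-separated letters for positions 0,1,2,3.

After move 1 (R'): R=RRRR U=WBWB F=GWGW D=YGYG B=YBYB
After move 2 (U): U=WWBB F=RRGW R=YBRR B=OOYB L=GWOO
After move 3 (F'): F=RWRG U=WWYR R=GBYR D=WOYG L=GBOB
After move 4 (U'): U=WRWY F=GBRG R=RWYR B=GBYB L=OOOB
After move 5 (F): F=RGGB U=WRBO R=WWYR D=YRYG L=OWOO
Query: B face = GBYB

Answer: G B Y B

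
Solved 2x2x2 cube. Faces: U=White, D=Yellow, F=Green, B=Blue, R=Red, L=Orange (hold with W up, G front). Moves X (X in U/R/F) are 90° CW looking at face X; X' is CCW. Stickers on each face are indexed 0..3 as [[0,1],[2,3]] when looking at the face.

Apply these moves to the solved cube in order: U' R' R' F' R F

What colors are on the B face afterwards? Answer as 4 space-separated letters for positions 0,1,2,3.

After move 1 (U'): U=WWWW F=OOGG R=GGRR B=RRBB L=BBOO
After move 2 (R'): R=GRGR U=WBWR F=OWGW D=YOYG B=YRYB
After move 3 (R'): R=RRGG U=WYWY F=OBGR D=YWYW B=GROB
After move 4 (F'): F=BROG U=WYRG R=WRYG D=BOYW L=BYOW
After move 5 (R): R=YWGR U=WRRG F=BOOW D=BOYG B=GRYB
After move 6 (F): F=OBWO U=WRWY R=RWGR D=GYYG L=BBOO
Query: B face = GRYB

Answer: G R Y B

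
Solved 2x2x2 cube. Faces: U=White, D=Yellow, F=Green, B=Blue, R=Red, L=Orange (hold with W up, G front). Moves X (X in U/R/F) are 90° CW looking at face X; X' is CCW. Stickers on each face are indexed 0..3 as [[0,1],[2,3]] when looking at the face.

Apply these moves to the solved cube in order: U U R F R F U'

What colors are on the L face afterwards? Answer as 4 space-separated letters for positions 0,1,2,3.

Answer: R G O W

Derivation:
After move 1 (U): U=WWWW F=RRGG R=BBRR B=OOBB L=GGOO
After move 2 (U): U=WWWW F=BBGG R=OORR B=GGBB L=RROO
After move 3 (R): R=RORO U=WBWG F=BYGY D=YBYG B=WGWB
After move 4 (F): F=GBYY U=WBOR R=WOGO D=RRYG L=RYOB
After move 5 (R): R=GWOO U=WBOY F=GRYG D=RWYW B=RGBB
After move 6 (F): F=YGGR U=WBBY R=OWYO D=OGYW L=RROW
After move 7 (U'): U=BYWB F=RRGR R=YGYO B=OWBB L=RGOW
Query: L face = RGOW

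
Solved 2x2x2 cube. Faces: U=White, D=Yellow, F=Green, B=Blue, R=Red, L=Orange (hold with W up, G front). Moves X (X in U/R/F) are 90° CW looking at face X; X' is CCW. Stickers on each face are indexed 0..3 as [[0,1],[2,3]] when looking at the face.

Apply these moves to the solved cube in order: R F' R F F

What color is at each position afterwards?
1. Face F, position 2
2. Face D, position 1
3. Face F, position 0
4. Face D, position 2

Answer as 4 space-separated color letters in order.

After move 1 (R): R=RRRR U=WGWG F=GYGY D=YBYB B=WBWB
After move 2 (F'): F=YYGG U=WGRR R=BRYR D=OOYB L=OGOW
After move 3 (R): R=YBRR U=WYRG F=YOGB D=OWYW B=RBGB
After move 4 (F): F=GYBO U=WYWG R=RBGR D=RYYW L=OOOW
After move 5 (F): F=BGOY U=WYWO R=WBGR D=GRYW L=OROY
Query 1: F[2] = O
Query 2: D[1] = R
Query 3: F[0] = B
Query 4: D[2] = Y

Answer: O R B Y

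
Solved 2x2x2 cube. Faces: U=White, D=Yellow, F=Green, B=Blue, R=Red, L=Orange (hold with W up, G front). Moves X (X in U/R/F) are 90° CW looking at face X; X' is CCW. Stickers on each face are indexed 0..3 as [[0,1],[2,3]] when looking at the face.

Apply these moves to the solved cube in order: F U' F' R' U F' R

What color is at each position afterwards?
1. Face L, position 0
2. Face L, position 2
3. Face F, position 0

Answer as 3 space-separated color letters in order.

After move 1 (F): F=GGGG U=WWOO R=WRWR D=RRYY L=OYOY
After move 2 (U'): U=WOWO F=OYGG R=GGWR B=WRBB L=BBOY
After move 3 (F'): F=YGOG U=WOGW R=RGRR D=BYYY L=BOOW
After move 4 (R'): R=GRRR U=WBGW F=YOOW D=BGYG B=YRYB
After move 5 (U): U=GWWB F=GROW R=YRRR B=BOYB L=YOOW
After move 6 (F'): F=RWGO U=GWYR R=GRBR D=OWYG L=YBOW
After move 7 (R): R=BGRR U=GWYO F=RWGG D=OYYB B=ROWB
Query 1: L[0] = Y
Query 2: L[2] = O
Query 3: F[0] = R

Answer: Y O R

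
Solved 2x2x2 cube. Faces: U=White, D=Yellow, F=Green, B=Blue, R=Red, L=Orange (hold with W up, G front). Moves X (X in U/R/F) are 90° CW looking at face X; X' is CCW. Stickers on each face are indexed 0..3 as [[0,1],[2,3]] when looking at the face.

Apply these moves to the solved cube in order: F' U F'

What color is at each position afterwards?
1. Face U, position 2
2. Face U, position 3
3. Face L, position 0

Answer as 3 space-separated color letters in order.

After move 1 (F'): F=GGGG U=WWRR R=YRYR D=OOYY L=OWOW
After move 2 (U): U=RWRW F=YRGG R=BBYR B=OWBB L=GGOW
After move 3 (F'): F=RGYG U=RWBY R=OBOR D=GWYY L=GWOR
Query 1: U[2] = B
Query 2: U[3] = Y
Query 3: L[0] = G

Answer: B Y G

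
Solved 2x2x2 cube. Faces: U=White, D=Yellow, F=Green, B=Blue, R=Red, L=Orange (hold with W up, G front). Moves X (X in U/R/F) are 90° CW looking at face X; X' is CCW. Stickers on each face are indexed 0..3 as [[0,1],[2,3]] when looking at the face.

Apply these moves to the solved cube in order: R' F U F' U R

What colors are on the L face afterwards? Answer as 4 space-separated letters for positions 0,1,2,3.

After move 1 (R'): R=RRRR U=WBWB F=GWGW D=YGYG B=YBYB
After move 2 (F): F=GGWW U=WBOO R=WRBR D=RRYG L=OYOG
After move 3 (U): U=OWOB F=WRWW R=YBBR B=OYYB L=GGOG
After move 4 (F'): F=RWWW U=OWYB R=RBRR D=GGYG L=GBOO
After move 5 (U): U=YOBW F=RBWW R=OYRR B=GBYB L=RWOO
After move 6 (R): R=RORY U=YBBW F=RGWG D=GYYG B=WBOB
Query: L face = RWOO

Answer: R W O O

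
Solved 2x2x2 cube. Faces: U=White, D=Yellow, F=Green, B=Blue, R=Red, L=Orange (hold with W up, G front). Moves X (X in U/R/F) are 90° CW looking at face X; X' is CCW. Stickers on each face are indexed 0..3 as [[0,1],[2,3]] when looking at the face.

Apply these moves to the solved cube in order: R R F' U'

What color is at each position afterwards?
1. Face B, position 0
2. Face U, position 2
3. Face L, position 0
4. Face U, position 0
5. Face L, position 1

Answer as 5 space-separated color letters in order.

After move 1 (R): R=RRRR U=WGWG F=GYGY D=YBYB B=WBWB
After move 2 (R): R=RRRR U=WYWY F=GBGB D=YWYW B=GBGB
After move 3 (F'): F=BBGG U=WYRR R=WRYR D=OOYW L=OYOW
After move 4 (U'): U=YRWR F=OYGG R=BBYR B=WRGB L=GBOW
Query 1: B[0] = W
Query 2: U[2] = W
Query 3: L[0] = G
Query 4: U[0] = Y
Query 5: L[1] = B

Answer: W W G Y B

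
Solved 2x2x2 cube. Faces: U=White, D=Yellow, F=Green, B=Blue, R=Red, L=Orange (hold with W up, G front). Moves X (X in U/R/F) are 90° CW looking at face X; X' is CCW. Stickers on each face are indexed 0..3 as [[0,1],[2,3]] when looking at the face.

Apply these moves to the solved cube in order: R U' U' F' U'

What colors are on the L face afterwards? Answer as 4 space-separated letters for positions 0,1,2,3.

After move 1 (R): R=RRRR U=WGWG F=GYGY D=YBYB B=WBWB
After move 2 (U'): U=GGWW F=OOGY R=GYRR B=RRWB L=WBOO
After move 3 (U'): U=GWGW F=WBGY R=OORR B=GYWB L=RROO
After move 4 (F'): F=BYWG U=GWOR R=BOYR D=ROYB L=RWOG
After move 5 (U'): U=WRGO F=RWWG R=BYYR B=BOWB L=GYOG
Query: L face = GYOG

Answer: G Y O G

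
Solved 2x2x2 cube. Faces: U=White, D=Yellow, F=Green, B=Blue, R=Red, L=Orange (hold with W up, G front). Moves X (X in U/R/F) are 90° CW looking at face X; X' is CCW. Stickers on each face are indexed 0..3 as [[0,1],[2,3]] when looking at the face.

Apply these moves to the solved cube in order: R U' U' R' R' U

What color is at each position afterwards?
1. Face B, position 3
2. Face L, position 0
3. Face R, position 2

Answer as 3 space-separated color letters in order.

Answer: B W O

Derivation:
After move 1 (R): R=RRRR U=WGWG F=GYGY D=YBYB B=WBWB
After move 2 (U'): U=GGWW F=OOGY R=GYRR B=RRWB L=WBOO
After move 3 (U'): U=GWGW F=WBGY R=OORR B=GYWB L=RROO
After move 4 (R'): R=OROR U=GWGG F=WWGW D=YBYY B=BYBB
After move 5 (R'): R=RROO U=GBGB F=WWGG D=YWYW B=YYBB
After move 6 (U): U=GGBB F=RRGG R=YYOO B=RRBB L=WWOO
Query 1: B[3] = B
Query 2: L[0] = W
Query 3: R[2] = O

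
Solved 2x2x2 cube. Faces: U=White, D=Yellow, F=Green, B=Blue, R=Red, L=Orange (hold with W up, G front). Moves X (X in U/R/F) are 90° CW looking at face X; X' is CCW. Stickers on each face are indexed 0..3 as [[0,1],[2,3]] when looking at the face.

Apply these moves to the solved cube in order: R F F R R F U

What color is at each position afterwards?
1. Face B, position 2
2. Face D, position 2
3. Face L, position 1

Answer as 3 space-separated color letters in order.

Answer: G Y Y

Derivation:
After move 1 (R): R=RRRR U=WGWG F=GYGY D=YBYB B=WBWB
After move 2 (F): F=GGYY U=WGOO R=WRGR D=RRYB L=OYOB
After move 3 (F): F=YGYG U=WGBY R=OROR D=GWYB L=OROR
After move 4 (R): R=OORR U=WGBG F=YWYB D=GWYW B=YBGB
After move 5 (R): R=RORO U=WWBB F=YWYW D=GGYY B=GBGB
After move 6 (F): F=YYWW U=WWRR R=BOBO D=RRYY L=OGOG
After move 7 (U): U=RWRW F=BOWW R=GBBO B=OGGB L=YYOG
Query 1: B[2] = G
Query 2: D[2] = Y
Query 3: L[1] = Y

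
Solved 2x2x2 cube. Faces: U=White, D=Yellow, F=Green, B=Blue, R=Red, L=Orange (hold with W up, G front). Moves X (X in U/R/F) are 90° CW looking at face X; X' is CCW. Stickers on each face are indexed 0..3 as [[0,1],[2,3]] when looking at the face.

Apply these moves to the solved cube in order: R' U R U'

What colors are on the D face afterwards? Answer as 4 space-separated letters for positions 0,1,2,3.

After move 1 (R'): R=RRRR U=WBWB F=GWGW D=YGYG B=YBYB
After move 2 (U): U=WWBB F=RRGW R=YBRR B=OOYB L=GWOO
After move 3 (R): R=RYRB U=WRBW F=RGGG D=YYYO B=BOWB
After move 4 (U'): U=RWWB F=GWGG R=RGRB B=RYWB L=BOOO
Query: D face = YYYO

Answer: Y Y Y O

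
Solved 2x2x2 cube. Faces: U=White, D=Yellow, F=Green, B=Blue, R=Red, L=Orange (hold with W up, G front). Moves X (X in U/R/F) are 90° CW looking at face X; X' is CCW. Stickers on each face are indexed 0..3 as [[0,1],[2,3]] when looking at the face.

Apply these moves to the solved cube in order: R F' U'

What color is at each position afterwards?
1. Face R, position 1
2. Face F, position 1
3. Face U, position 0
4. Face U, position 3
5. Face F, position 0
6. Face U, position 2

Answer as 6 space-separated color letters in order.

Answer: Y G G R O W

Derivation:
After move 1 (R): R=RRRR U=WGWG F=GYGY D=YBYB B=WBWB
After move 2 (F'): F=YYGG U=WGRR R=BRYR D=OOYB L=OGOW
After move 3 (U'): U=GRWR F=OGGG R=YYYR B=BRWB L=WBOW
Query 1: R[1] = Y
Query 2: F[1] = G
Query 3: U[0] = G
Query 4: U[3] = R
Query 5: F[0] = O
Query 6: U[2] = W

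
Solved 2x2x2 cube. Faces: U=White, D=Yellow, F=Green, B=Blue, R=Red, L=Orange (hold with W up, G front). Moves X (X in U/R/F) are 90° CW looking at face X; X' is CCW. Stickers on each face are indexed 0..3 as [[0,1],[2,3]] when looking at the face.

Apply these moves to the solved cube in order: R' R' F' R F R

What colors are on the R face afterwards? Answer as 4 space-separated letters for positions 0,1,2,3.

After move 1 (R'): R=RRRR U=WBWB F=GWGW D=YGYG B=YBYB
After move 2 (R'): R=RRRR U=WYWY F=GBGB D=YWYW B=GBGB
After move 3 (F'): F=BBGG U=WYRR R=WRYR D=OOYW L=OYOW
After move 4 (R): R=YWRR U=WBRG F=BOGW D=OGYG B=RBYB
After move 5 (F): F=GBWO U=WBWY R=RWGR D=RYYG L=OOOG
After move 6 (R): R=GRRW U=WBWO F=GYWG D=RYYR B=YBBB
Query: R face = GRRW

Answer: G R R W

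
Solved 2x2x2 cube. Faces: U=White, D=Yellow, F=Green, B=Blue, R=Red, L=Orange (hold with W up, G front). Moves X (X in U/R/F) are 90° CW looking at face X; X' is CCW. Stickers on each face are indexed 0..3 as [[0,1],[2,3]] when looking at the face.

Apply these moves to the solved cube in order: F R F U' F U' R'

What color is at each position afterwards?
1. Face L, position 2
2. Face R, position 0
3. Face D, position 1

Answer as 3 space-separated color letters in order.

Answer: O O R

Derivation:
After move 1 (F): F=GGGG U=WWOO R=WRWR D=RRYY L=OYOY
After move 2 (R): R=WWRR U=WGOG F=GRGY D=RBYB B=OBWB
After move 3 (F): F=GGYR U=WGYY R=OWGR D=RWYB L=OROB
After move 4 (U'): U=GYWY F=ORYR R=GGGR B=OWWB L=OBOB
After move 5 (F): F=YORR U=GYBB R=WGYR D=GGYB L=OROW
After move 6 (U'): U=YBGB F=ORRR R=YOYR B=WGWB L=OWOW
After move 7 (R'): R=ORYY U=YWGW F=OBRB D=GRYR B=BGGB
Query 1: L[2] = O
Query 2: R[0] = O
Query 3: D[1] = R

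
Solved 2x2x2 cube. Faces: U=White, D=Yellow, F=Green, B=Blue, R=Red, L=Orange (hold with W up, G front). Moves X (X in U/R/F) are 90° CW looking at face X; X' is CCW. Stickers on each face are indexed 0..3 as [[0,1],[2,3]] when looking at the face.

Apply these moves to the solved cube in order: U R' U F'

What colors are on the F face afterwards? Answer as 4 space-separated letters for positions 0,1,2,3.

After move 1 (U): U=WWWW F=RRGG R=BBRR B=OOBB L=GGOO
After move 2 (R'): R=BRBR U=WBWO F=RWGW D=YRYG B=YOYB
After move 3 (U): U=WWOB F=BRGW R=YOBR B=GGYB L=RWOO
After move 4 (F'): F=RWBG U=WWYB R=ROYR D=WOYG L=RBOO
Query: F face = RWBG

Answer: R W B G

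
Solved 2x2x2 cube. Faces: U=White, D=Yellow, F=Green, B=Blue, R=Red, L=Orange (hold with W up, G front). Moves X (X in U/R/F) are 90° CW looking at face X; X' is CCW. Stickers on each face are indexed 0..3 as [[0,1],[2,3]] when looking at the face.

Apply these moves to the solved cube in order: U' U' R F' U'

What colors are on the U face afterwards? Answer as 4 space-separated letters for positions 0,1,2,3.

Answer: B R W R

Derivation:
After move 1 (U'): U=WWWW F=OOGG R=GGRR B=RRBB L=BBOO
After move 2 (U'): U=WWWW F=BBGG R=OORR B=GGBB L=RROO
After move 3 (R): R=RORO U=WBWG F=BYGY D=YBYG B=WGWB
After move 4 (F'): F=YYBG U=WBRR R=BOYO D=ROYG L=RGOW
After move 5 (U'): U=BRWR F=RGBG R=YYYO B=BOWB L=WGOW
Query: U face = BRWR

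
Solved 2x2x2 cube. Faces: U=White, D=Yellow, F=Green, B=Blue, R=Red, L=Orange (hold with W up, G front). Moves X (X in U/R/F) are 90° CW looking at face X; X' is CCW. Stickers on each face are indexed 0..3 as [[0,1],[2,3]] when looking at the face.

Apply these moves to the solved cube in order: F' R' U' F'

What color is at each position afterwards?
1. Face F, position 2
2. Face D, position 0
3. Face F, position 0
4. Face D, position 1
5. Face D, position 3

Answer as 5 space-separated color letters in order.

Answer: O B W W G

Derivation:
After move 1 (F'): F=GGGG U=WWRR R=YRYR D=OOYY L=OWOW
After move 2 (R'): R=RRYY U=WBRB F=GWGR D=OGYG B=YBOB
After move 3 (U'): U=BBWR F=OWGR R=GWYY B=RROB L=YBOW
After move 4 (F'): F=WROG U=BBGY R=GWOY D=BWYG L=YROW
Query 1: F[2] = O
Query 2: D[0] = B
Query 3: F[0] = W
Query 4: D[1] = W
Query 5: D[3] = G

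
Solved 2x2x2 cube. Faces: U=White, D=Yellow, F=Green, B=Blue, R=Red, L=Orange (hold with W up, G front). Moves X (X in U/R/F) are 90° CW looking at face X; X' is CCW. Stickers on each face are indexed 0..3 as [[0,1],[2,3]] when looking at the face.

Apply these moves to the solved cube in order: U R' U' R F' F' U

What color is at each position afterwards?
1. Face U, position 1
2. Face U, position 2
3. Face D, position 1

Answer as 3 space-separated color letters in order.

Answer: B Y W

Derivation:
After move 1 (U): U=WWWW F=RRGG R=BBRR B=OOBB L=GGOO
After move 2 (R'): R=BRBR U=WBWO F=RWGW D=YRYG B=YOYB
After move 3 (U'): U=BOWW F=GGGW R=RWBR B=BRYB L=YOOO
After move 4 (R): R=BRRW U=BGWW F=GRGG D=YYYB B=WROB
After move 5 (F'): F=RGGG U=BGBR R=YRYW D=OOYB L=YWOW
After move 6 (F'): F=GGRG U=BGYY R=OROW D=WWYB L=YROB
After move 7 (U): U=YBYG F=ORRG R=WROW B=YROB L=GGOB
Query 1: U[1] = B
Query 2: U[2] = Y
Query 3: D[1] = W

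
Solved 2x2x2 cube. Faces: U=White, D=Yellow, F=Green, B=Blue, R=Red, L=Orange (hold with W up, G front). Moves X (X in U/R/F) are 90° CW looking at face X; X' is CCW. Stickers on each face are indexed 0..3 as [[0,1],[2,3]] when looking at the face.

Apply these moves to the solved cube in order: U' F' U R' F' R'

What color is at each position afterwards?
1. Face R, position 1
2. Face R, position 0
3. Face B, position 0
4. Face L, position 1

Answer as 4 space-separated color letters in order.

After move 1 (U'): U=WWWW F=OOGG R=GGRR B=RRBB L=BBOO
After move 2 (F'): F=OGOG U=WWGR R=YGYR D=BOYY L=BWOW
After move 3 (U): U=GWRW F=YGOG R=RRYR B=BWBB L=OGOW
After move 4 (R'): R=RRRY U=GBRB F=YWOW D=BGYG B=YWOB
After move 5 (F'): F=WWYO U=GBRR R=GRBY D=GWYG L=OBOR
After move 6 (R'): R=RYGB U=GORY F=WBYR D=GWYO B=GWWB
Query 1: R[1] = Y
Query 2: R[0] = R
Query 3: B[0] = G
Query 4: L[1] = B

Answer: Y R G B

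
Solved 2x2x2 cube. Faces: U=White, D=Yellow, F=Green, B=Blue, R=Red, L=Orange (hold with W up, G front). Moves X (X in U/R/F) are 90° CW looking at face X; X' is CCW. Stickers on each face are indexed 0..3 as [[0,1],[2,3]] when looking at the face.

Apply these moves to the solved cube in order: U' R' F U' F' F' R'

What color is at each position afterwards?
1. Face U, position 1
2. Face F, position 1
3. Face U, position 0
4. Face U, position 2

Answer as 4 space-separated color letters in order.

After move 1 (U'): U=WWWW F=OOGG R=GGRR B=RRBB L=BBOO
After move 2 (R'): R=GRGR U=WBWR F=OWGW D=YOYG B=YRYB
After move 3 (F): F=GOWW U=WBOB R=WRRR D=GGYG L=BYOO
After move 4 (U'): U=BBWO F=BYWW R=GORR B=WRYB L=YROO
After move 5 (F'): F=YWBW U=BBGR R=GOGR D=ROYG L=YOOW
After move 6 (F'): F=WWYB U=BBGG R=OORR D=OWYG L=YROG
After move 7 (R'): R=OROR U=BYGW F=WBYG D=OWYB B=GRWB
Query 1: U[1] = Y
Query 2: F[1] = B
Query 3: U[0] = B
Query 4: U[2] = G

Answer: Y B B G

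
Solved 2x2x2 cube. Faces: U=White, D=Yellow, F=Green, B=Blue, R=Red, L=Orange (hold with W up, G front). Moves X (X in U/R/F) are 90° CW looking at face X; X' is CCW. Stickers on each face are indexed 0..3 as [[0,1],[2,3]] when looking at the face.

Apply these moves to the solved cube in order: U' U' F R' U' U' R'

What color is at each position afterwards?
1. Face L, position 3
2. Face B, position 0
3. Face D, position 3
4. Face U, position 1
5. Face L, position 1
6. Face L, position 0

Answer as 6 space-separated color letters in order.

After move 1 (U'): U=WWWW F=OOGG R=GGRR B=RRBB L=BBOO
After move 2 (U'): U=WWWW F=BBGG R=OORR B=GGBB L=RROO
After move 3 (F): F=GBGB U=WWOR R=WOWR D=ROYY L=RYOY
After move 4 (R'): R=ORWW U=WBOG F=GWGR D=RBYB B=YGOB
After move 5 (U'): U=BGWO F=RYGR R=GWWW B=OROB L=YGOY
After move 6 (U'): U=GOBW F=YGGR R=RYWW B=GWOB L=OROY
After move 7 (R'): R=YWRW U=GOBG F=YOGW D=RGYR B=BWBB
Query 1: L[3] = Y
Query 2: B[0] = B
Query 3: D[3] = R
Query 4: U[1] = O
Query 5: L[1] = R
Query 6: L[0] = O

Answer: Y B R O R O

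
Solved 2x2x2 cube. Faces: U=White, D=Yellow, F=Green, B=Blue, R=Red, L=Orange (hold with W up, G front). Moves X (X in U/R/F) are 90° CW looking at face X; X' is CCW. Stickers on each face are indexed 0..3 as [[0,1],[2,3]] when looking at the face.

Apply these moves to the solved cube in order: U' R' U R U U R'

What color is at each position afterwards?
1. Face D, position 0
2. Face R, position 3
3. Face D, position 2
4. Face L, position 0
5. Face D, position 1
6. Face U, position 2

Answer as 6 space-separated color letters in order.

After move 1 (U'): U=WWWW F=OOGG R=GGRR B=RRBB L=BBOO
After move 2 (R'): R=GRGR U=WBWR F=OWGW D=YOYG B=YRYB
After move 3 (U): U=WWRB F=GRGW R=YRGR B=BBYB L=OWOO
After move 4 (R): R=GYRR U=WRRW F=GOGG D=YYYB B=BBWB
After move 5 (U): U=RWWR F=GYGG R=BBRR B=OWWB L=GOOO
After move 6 (U): U=WRRW F=BBGG R=OWRR B=GOWB L=GYOO
After move 7 (R'): R=WROR U=WWRG F=BRGW D=YBYG B=BOYB
Query 1: D[0] = Y
Query 2: R[3] = R
Query 3: D[2] = Y
Query 4: L[0] = G
Query 5: D[1] = B
Query 6: U[2] = R

Answer: Y R Y G B R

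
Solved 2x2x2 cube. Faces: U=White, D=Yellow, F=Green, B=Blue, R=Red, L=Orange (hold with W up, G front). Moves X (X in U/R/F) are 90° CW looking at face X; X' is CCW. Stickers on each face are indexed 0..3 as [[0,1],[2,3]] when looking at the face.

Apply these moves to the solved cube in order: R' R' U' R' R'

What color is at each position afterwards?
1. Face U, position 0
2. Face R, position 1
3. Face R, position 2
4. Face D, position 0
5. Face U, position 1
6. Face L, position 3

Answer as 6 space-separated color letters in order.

After move 1 (R'): R=RRRR U=WBWB F=GWGW D=YGYG B=YBYB
After move 2 (R'): R=RRRR U=WYWY F=GBGB D=YWYW B=GBGB
After move 3 (U'): U=YYWW F=OOGB R=GBRR B=RRGB L=GBOO
After move 4 (R'): R=BRGR U=YGWR F=OYGW D=YOYB B=WRWB
After move 5 (R'): R=RRBG U=YWWW F=OGGR D=YYYW B=BROB
Query 1: U[0] = Y
Query 2: R[1] = R
Query 3: R[2] = B
Query 4: D[0] = Y
Query 5: U[1] = W
Query 6: L[3] = O

Answer: Y R B Y W O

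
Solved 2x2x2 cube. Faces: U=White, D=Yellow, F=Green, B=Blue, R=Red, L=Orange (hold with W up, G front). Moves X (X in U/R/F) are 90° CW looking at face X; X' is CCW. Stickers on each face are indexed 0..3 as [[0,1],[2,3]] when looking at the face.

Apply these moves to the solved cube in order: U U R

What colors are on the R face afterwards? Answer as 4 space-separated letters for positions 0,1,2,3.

Answer: R O R O

Derivation:
After move 1 (U): U=WWWW F=RRGG R=BBRR B=OOBB L=GGOO
After move 2 (U): U=WWWW F=BBGG R=OORR B=GGBB L=RROO
After move 3 (R): R=RORO U=WBWG F=BYGY D=YBYG B=WGWB
Query: R face = RORO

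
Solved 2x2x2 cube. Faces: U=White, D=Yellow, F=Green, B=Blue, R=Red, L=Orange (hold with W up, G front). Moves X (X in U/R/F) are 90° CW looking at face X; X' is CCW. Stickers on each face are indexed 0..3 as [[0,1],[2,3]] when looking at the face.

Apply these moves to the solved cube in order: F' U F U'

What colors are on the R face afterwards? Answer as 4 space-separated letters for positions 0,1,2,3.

Answer: G Y W R

Derivation:
After move 1 (F'): F=GGGG U=WWRR R=YRYR D=OOYY L=OWOW
After move 2 (U): U=RWRW F=YRGG R=BBYR B=OWBB L=GGOW
After move 3 (F): F=GYGR U=RWWG R=RBWR D=YBYY L=GOOO
After move 4 (U'): U=WGRW F=GOGR R=GYWR B=RBBB L=OWOO
Query: R face = GYWR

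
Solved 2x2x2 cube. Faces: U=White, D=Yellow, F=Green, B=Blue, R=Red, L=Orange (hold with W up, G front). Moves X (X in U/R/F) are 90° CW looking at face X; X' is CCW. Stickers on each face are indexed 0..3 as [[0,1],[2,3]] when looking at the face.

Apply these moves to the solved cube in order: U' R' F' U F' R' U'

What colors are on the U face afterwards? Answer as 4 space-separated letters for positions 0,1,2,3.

After move 1 (U'): U=WWWW F=OOGG R=GGRR B=RRBB L=BBOO
After move 2 (R'): R=GRGR U=WBWR F=OWGW D=YOYG B=YRYB
After move 3 (F'): F=WWOG U=WBGG R=ORYR D=BOYG L=BROW
After move 4 (U): U=GWGB F=OROG R=YRYR B=BRYB L=WWOW
After move 5 (F'): F=RGOO U=GWYY R=ORBR D=WWYG L=WBOG
After move 6 (R'): R=RROB U=GYYB F=RWOY D=WGYO B=GRWB
After move 7 (U'): U=YBGY F=WBOY R=RWOB B=RRWB L=GROG
Query: U face = YBGY

Answer: Y B G Y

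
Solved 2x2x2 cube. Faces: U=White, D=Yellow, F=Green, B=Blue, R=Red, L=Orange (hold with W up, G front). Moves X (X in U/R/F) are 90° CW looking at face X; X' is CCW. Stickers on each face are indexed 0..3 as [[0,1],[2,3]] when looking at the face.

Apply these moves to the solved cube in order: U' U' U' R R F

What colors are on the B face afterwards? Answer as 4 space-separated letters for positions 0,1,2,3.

After move 1 (U'): U=WWWW F=OOGG R=GGRR B=RRBB L=BBOO
After move 2 (U'): U=WWWW F=BBGG R=OORR B=GGBB L=RROO
After move 3 (U'): U=WWWW F=RRGG R=BBRR B=OOBB L=GGOO
After move 4 (R): R=RBRB U=WRWG F=RYGY D=YBYO B=WOWB
After move 5 (R): R=RRBB U=WYWY F=RBGO D=YWYW B=GORB
After move 6 (F): F=GROB U=WYOG R=WRYB D=BRYW L=GYOW
Query: B face = GORB

Answer: G O R B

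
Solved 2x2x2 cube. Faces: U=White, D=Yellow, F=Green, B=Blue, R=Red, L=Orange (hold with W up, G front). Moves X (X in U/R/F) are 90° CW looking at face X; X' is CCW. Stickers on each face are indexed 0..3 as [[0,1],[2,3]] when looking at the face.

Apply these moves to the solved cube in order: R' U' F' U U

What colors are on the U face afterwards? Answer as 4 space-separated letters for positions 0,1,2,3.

Answer: R G B B

Derivation:
After move 1 (R'): R=RRRR U=WBWB F=GWGW D=YGYG B=YBYB
After move 2 (U'): U=BBWW F=OOGW R=GWRR B=RRYB L=YBOO
After move 3 (F'): F=OWOG U=BBGR R=GWYR D=BOYG L=YWOW
After move 4 (U): U=GBRB F=GWOG R=RRYR B=YWYB L=OWOW
After move 5 (U): U=RGBB F=RROG R=YWYR B=OWYB L=GWOW
Query: U face = RGBB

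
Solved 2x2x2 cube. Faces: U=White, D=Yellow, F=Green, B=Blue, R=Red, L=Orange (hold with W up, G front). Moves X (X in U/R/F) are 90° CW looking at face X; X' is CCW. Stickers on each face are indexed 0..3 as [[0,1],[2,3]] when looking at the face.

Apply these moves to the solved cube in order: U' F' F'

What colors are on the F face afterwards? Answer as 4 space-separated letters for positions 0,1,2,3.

After move 1 (U'): U=WWWW F=OOGG R=GGRR B=RRBB L=BBOO
After move 2 (F'): F=OGOG U=WWGR R=YGYR D=BOYY L=BWOW
After move 3 (F'): F=GGOO U=WWYY R=OGBR D=WWYY L=BROG
Query: F face = GGOO

Answer: G G O O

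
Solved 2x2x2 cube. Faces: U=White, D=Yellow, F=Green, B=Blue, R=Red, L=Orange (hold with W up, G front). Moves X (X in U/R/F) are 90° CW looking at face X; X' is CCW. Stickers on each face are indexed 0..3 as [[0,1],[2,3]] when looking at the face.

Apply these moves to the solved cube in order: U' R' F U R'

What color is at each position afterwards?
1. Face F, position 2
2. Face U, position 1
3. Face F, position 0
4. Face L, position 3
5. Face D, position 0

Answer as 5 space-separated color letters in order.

After move 1 (U'): U=WWWW F=OOGG R=GGRR B=RRBB L=BBOO
After move 2 (R'): R=GRGR U=WBWR F=OWGW D=YOYG B=YRYB
After move 3 (F): F=GOWW U=WBOB R=WRRR D=GGYG L=BYOO
After move 4 (U): U=OWBB F=WRWW R=YRRR B=BYYB L=GOOO
After move 5 (R'): R=RRYR U=OYBB F=WWWB D=GRYW B=GYGB
Query 1: F[2] = W
Query 2: U[1] = Y
Query 3: F[0] = W
Query 4: L[3] = O
Query 5: D[0] = G

Answer: W Y W O G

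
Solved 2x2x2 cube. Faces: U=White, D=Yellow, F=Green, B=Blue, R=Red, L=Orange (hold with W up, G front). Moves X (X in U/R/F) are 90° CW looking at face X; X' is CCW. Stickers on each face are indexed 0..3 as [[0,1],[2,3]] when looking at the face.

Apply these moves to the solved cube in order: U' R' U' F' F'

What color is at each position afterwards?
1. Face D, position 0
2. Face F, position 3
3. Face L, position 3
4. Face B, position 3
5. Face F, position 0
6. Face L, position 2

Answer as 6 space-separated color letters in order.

Answer: W B O B W O

Derivation:
After move 1 (U'): U=WWWW F=OOGG R=GGRR B=RRBB L=BBOO
After move 2 (R'): R=GRGR U=WBWR F=OWGW D=YOYG B=YRYB
After move 3 (U'): U=BRWW F=BBGW R=OWGR B=GRYB L=YROO
After move 4 (F'): F=BWBG U=BROG R=OWYR D=ROYG L=YWOW
After move 5 (F'): F=WGBB U=BROY R=OWRR D=WWYG L=YGOO
Query 1: D[0] = W
Query 2: F[3] = B
Query 3: L[3] = O
Query 4: B[3] = B
Query 5: F[0] = W
Query 6: L[2] = O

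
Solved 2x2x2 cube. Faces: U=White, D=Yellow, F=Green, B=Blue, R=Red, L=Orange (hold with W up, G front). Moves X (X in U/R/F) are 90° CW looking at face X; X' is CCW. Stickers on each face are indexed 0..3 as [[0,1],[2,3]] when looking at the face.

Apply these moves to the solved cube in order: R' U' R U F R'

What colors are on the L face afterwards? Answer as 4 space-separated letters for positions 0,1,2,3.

After move 1 (R'): R=RRRR U=WBWB F=GWGW D=YGYG B=YBYB
After move 2 (U'): U=BBWW F=OOGW R=GWRR B=RRYB L=YBOO
After move 3 (R): R=RGRW U=BOWW F=OGGG D=YYYR B=WRBB
After move 4 (U): U=WBWO F=RGGG R=WRRW B=YBBB L=OGOO
After move 5 (F): F=GRGG U=WBOG R=WROW D=RWYR L=OYOY
After move 6 (R'): R=RWWO U=WBOY F=GBGG D=RRYG B=RBWB
Query: L face = OYOY

Answer: O Y O Y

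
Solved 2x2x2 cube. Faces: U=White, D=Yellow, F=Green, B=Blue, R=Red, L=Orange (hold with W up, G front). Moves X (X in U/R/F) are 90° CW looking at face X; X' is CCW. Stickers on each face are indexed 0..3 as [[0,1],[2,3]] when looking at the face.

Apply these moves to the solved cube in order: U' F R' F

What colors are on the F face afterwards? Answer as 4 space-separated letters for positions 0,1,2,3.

After move 1 (U'): U=WWWW F=OOGG R=GGRR B=RRBB L=BBOO
After move 2 (F): F=GOGO U=WWOB R=WGWR D=RGYY L=BYOY
After move 3 (R'): R=GRWW U=WBOR F=GWGB D=ROYO B=YRGB
After move 4 (F): F=GGBW U=WBYY R=ORRW D=WGYO L=BROO
Query: F face = GGBW

Answer: G G B W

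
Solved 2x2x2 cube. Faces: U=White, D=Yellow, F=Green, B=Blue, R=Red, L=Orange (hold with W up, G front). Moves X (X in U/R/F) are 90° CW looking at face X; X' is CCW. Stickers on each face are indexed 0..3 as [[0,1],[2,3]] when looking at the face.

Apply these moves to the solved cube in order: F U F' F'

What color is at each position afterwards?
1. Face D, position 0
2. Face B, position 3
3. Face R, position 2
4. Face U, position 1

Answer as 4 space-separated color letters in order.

After move 1 (F): F=GGGG U=WWOO R=WRWR D=RRYY L=OYOY
After move 2 (U): U=OWOW F=WRGG R=BBWR B=OYBB L=GGOY
After move 3 (F'): F=RGWG U=OWBW R=RBRR D=GYYY L=GWOO
After move 4 (F'): F=GGRW U=OWRR R=YBGR D=WOYY L=GWOB
Query 1: D[0] = W
Query 2: B[3] = B
Query 3: R[2] = G
Query 4: U[1] = W

Answer: W B G W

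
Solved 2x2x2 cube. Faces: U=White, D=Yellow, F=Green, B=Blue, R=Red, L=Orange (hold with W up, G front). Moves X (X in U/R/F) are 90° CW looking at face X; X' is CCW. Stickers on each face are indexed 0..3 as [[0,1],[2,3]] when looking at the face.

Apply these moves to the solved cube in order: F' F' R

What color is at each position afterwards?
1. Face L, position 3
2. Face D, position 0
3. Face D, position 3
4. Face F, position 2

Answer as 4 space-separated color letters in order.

Answer: R W B G

Derivation:
After move 1 (F'): F=GGGG U=WWRR R=YRYR D=OOYY L=OWOW
After move 2 (F'): F=GGGG U=WWYY R=OROR D=WWYY L=OROR
After move 3 (R): R=OORR U=WGYG F=GWGY D=WBYB B=YBWB
Query 1: L[3] = R
Query 2: D[0] = W
Query 3: D[3] = B
Query 4: F[2] = G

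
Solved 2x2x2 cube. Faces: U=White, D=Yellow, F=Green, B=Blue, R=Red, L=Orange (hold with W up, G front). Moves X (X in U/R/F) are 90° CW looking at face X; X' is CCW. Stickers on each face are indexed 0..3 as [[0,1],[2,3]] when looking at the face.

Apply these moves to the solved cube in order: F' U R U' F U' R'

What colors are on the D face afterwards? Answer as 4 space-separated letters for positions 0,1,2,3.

Answer: R O Y G

Derivation:
After move 1 (F'): F=GGGG U=WWRR R=YRYR D=OOYY L=OWOW
After move 2 (U): U=RWRW F=YRGG R=BBYR B=OWBB L=GGOW
After move 3 (R): R=YBRB U=RRRG F=YOGY D=OBYO B=WWWB
After move 4 (U'): U=RGRR F=GGGY R=YORB B=YBWB L=WWOW
After move 5 (F): F=GGYG U=RGWW R=RORB D=RYYO L=WOOB
After move 6 (U'): U=GWRW F=WOYG R=GGRB B=ROWB L=YBOB
After move 7 (R'): R=GBGR U=GWRR F=WWYW D=ROYG B=OOYB
Query: D face = ROYG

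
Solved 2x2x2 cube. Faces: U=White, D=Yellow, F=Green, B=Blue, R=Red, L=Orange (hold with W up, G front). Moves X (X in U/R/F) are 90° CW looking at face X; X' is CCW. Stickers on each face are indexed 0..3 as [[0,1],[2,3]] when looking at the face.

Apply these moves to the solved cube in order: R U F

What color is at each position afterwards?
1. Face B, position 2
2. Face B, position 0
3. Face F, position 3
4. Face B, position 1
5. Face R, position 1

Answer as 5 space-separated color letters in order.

Answer: W O R O B

Derivation:
After move 1 (R): R=RRRR U=WGWG F=GYGY D=YBYB B=WBWB
After move 2 (U): U=WWGG F=RRGY R=WBRR B=OOWB L=GYOO
After move 3 (F): F=GRYR U=WWOY R=GBGR D=RWYB L=GYOB
Query 1: B[2] = W
Query 2: B[0] = O
Query 3: F[3] = R
Query 4: B[1] = O
Query 5: R[1] = B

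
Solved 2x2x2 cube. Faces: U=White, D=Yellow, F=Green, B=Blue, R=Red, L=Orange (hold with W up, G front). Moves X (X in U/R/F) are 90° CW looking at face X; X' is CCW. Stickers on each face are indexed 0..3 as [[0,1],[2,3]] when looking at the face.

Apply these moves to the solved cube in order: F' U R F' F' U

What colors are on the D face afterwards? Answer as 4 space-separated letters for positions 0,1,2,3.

Answer: G R Y O

Derivation:
After move 1 (F'): F=GGGG U=WWRR R=YRYR D=OOYY L=OWOW
After move 2 (U): U=RWRW F=YRGG R=BBYR B=OWBB L=GGOW
After move 3 (R): R=YBRB U=RRRG F=YOGY D=OBYO B=WWWB
After move 4 (F'): F=OYYG U=RRYR R=BBOB D=GWYO L=GGOR
After move 5 (F'): F=YGOY U=RRBO R=WBGB D=GRYO L=GROY
After move 6 (U): U=BROR F=WBOY R=WWGB B=GRWB L=YGOY
Query: D face = GRYO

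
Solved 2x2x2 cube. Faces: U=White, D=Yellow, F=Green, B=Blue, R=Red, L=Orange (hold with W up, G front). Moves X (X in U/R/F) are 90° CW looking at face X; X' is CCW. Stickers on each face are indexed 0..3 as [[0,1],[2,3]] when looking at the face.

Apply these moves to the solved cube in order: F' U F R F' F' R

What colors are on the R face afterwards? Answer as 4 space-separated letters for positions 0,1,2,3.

After move 1 (F'): F=GGGG U=WWRR R=YRYR D=OOYY L=OWOW
After move 2 (U): U=RWRW F=YRGG R=BBYR B=OWBB L=GGOW
After move 3 (F): F=GYGR U=RWWG R=RBWR D=YBYY L=GOOO
After move 4 (R): R=WRRB U=RYWR F=GBGY D=YBYO B=GWWB
After move 5 (F'): F=BYGG U=RYWR R=BRYB D=OOYO L=GROW
After move 6 (F'): F=YGBG U=RYBY R=OROB D=RWYO L=GROW
After move 7 (R): R=OOBR U=RGBG F=YWBO D=RWYG B=YWYB
Query: R face = OOBR

Answer: O O B R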